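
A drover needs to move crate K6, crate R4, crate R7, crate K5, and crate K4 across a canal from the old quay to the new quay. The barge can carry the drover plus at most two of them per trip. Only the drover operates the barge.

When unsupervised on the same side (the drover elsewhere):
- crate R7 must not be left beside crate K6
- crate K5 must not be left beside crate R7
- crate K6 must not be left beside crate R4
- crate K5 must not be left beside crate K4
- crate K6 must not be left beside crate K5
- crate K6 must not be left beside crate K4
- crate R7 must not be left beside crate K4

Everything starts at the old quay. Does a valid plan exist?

Whatever the first load, the items left behind include a forbidden pair without the drover. No opening move is safe, so no plan exists.

No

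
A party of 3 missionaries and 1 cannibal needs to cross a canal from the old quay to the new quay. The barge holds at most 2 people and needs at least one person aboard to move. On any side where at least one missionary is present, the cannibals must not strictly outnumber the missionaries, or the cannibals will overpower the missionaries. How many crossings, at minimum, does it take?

5

Counting alone: each trip to the new quay takes at most 2 across and each return brings at least 1 back, so after t trips out (and t−1 returns) at most 2t − (t−1) of the 4 are across; that first reaches 4 at t = 3, so at least 5 crossings are needed.
The plan below uses exactly 5 crossings, so it is optimal:
1. 1 missionary and 1 cannibal → the new quay.  (the old quay: 2M 0C; the new quay: 1M 1C)
2. 1 cannibal ← the old quay.  (the old quay: 2M 1C; the new quay: 1M 0C)
3. 1 missionary and 1 cannibal → the new quay.  (the old quay: 1M 0C; the new quay: 2M 1C)
4. 1 cannibal ← the old quay.  (the old quay: 1M 1C; the new quay: 2M 0C)
5. 1 missionary and 1 cannibal → the new quay.  (the old quay: 0M 0C; the new quay: 3M 1C)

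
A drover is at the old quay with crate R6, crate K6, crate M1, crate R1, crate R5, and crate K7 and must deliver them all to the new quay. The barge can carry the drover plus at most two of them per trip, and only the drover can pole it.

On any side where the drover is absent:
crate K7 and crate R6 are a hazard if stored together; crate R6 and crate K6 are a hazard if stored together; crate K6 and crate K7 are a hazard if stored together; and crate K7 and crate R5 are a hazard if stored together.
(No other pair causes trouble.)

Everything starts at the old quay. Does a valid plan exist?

Yes

1. Drover goes to the new quay with crate K7 and crate R6.  [the old quay: crate K6, crate M1, crate R1, crate R5 | the new quay: crate K7, crate R6]
2. Drover goes back to the old quay with crate R6.  [the old quay: crate K6, crate M1, crate R1, crate R5, crate R6 | the new quay: crate K7]
3. Drover goes to the new quay with crate M1 and crate R6.  [the old quay: crate K6, crate R1, crate R5 | the new quay: crate K7, crate M1, crate R6]
4. Drover goes back to the old quay with crate R6.  [the old quay: crate K6, crate R1, crate R5, crate R6 | the new quay: crate K7, crate M1]
5. Drover goes to the new quay with crate R1 and crate R6.  [the old quay: crate K6, crate R5 | the new quay: crate K7, crate M1, crate R1, crate R6]
6. Drover goes back to the old quay with crate R6.  [the old quay: crate K6, crate R5, crate R6 | the new quay: crate K7, crate M1, crate R1]
7. Drover goes to the new quay with crate R5 and crate R6.  [the old quay: crate K6 | the new quay: crate K7, crate M1, crate R1, crate R5, crate R6]
8. Drover goes back to the old quay with crate K7.  [the old quay: crate K6, crate K7 | the new quay: crate M1, crate R1, crate R5, crate R6]
9. Drover goes to the new quay with crate K6 and crate K7.  [the old quay: — | the new quay: crate K6, crate K7, crate M1, crate R1, crate R5, crate R6]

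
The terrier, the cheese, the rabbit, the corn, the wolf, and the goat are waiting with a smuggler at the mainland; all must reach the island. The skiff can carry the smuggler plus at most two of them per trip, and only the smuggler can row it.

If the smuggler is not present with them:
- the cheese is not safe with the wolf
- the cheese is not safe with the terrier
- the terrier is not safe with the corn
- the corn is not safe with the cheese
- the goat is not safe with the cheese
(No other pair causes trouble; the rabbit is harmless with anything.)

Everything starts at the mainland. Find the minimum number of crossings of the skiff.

Counting alone: the smuggler can take at most 2 across per trip to the island, so moving all 6 needs at least 3 loaded trips out, with a return between consecutive ones — at least 5 crossings.
The safety rule pushes this higher. Following every safe sequence of crossings, the most of the 6 that can be at the island as the skiff arrives there on crossings 5, 7 is 4, 5 respectively — never all 6.
So no plan with fewer than 9 crossings exists, and this one achieves 9:
1. Smuggler goes to the island with the cheese and the terrier.
2. Smuggler goes back to the mainland with the terrier.
3. Smuggler goes to the island with the rabbit and the terrier.
4. Smuggler goes back to the mainland with the terrier.
5. Smuggler goes to the island with the terrier and the wolf.
6. Smuggler goes back to the mainland with the cheese.
7. Smuggler goes to the island with the cheese and the goat.
8. Smuggler goes back to the mainland with the cheese.
9. Smuggler goes to the island with the cheese and the corn.

9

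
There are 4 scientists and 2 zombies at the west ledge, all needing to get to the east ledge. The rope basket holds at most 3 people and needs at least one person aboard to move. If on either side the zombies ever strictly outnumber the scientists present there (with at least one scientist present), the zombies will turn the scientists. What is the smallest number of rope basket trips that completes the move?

5

Counting alone: each trip to the east ledge takes at most 3 across and each return brings at least 1 back, so after t trips out (and t−1 returns) at most 3t − (t−1) of the 6 are across; that first reaches 6 at t = 3, so at least 5 crossings are needed.
The plan below uses exactly 5 crossings, so it is optimal:
1. 2 zombies → the east ledge.  (the west ledge: 4S 0Z; the east ledge: 0S 2Z)
2. 1 zombie ← the west ledge.  (the west ledge: 4S 1Z; the east ledge: 0S 1Z)
3. 2 scientists and 1 zombie → the east ledge.  (the west ledge: 2S 0Z; the east ledge: 2S 2Z)
4. 1 zombie ← the west ledge.  (the west ledge: 2S 1Z; the east ledge: 2S 1Z)
5. 2 scientists and 1 zombie → the east ledge.  (the west ledge: 0S 0Z; the east ledge: 4S 2Z)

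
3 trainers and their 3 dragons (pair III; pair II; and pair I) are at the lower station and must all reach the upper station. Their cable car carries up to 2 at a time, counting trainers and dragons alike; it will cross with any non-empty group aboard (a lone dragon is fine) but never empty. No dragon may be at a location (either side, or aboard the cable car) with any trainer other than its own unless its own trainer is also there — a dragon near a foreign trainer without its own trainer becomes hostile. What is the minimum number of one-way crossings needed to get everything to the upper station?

11

Counting alone: each trip to the upper station takes at most 2 across and each return brings at least 1 back, so after t trips out (and t−1 returns) at most 2t − (t−1) of the 6 are across; that first reaches 6 at t = 5, so at least 9 crossings are needed.
The safety rule pushes this higher. Following every safe sequence of crossings, the most of the 6 that can be at the upper station as the cable car arrives there on crossing 9 is 5 — never all 6.
So no plan with fewer than 11 crossings exists, and this one achieves 11:
1. dragon III and trainer III cross → the upper station.
2. trainer III crosses ← the lower station.
3. dragon I and dragon II cross → the upper station.
4. dragon III crosses ← the lower station.
5. trainer I and trainer II cross → the upper station.
6. dragon II and trainer II cross ← the lower station.
7. trainer II and trainer III cross → the upper station.
8. dragon I crosses ← the lower station.
9. dragon II and dragon III cross → the upper station.
10. trainer I crosses ← the lower station.
11. dragon I and trainer I cross → the upper station.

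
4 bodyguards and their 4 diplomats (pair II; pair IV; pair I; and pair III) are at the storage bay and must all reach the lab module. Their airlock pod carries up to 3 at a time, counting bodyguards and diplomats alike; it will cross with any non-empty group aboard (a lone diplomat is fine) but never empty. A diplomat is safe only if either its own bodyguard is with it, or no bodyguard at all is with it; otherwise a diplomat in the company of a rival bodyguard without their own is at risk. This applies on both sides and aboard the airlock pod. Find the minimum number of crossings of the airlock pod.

9

Counting alone: each trip to the lab module takes at most 3 across and each return brings at least 1 back, so after t trips out (and t−1 returns) at most 3t − (t−1) of the 8 are across; that first reaches 8 at t = 4, so at least 7 crossings are needed.
The safety rule pushes this higher. Following every safe sequence of crossings, the most of the 8 that can be at the lab module as the airlock pod arrives there on crossing 7 is 7 — never all 8.
So no plan with fewer than 9 crossings exists, and this one achieves 9:
1. bodyguard II and diplomat II cross → the lab module.
2. bodyguard II crosses ← the storage bay.
3. bodyguard II, bodyguard IV, and diplomat IV cross → the lab module.
4. bodyguard II and diplomat II cross ← the storage bay.
5. bodyguard I, bodyguard II, and bodyguard III cross → the lab module.
6. diplomat IV crosses ← the storage bay.
7. diplomat II and diplomat IV cross → the lab module.
8. diplomat II crosses ← the storage bay.
9. diplomat I, diplomat II, and diplomat III cross → the lab module.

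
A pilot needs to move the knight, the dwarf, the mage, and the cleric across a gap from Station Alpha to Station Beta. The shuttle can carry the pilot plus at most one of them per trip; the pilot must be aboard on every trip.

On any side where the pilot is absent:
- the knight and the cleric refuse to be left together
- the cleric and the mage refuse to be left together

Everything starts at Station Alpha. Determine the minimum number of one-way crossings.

9

Counting alone: the pilot can take at most 1 across per trip to Station Beta, so moving all 4 needs at least 4 loaded trips out, with a return between consecutive ones — at least 7 crossings.
The safety rule pushes this higher. Following every safe sequence of crossings, the most of the 4 that can be at Station Beta as the shuttle arrives there on crossing 7 is 3 — never all 4.
So no plan with fewer than 9 crossings exists, and this one achieves 9:
1. Pilot goes to Station Beta with the cleric.
2. Pilot goes back to Station Alpha alone.
3. Pilot goes to Station Beta with the knight.
4. Pilot goes back to Station Alpha with the cleric.
5. Pilot goes to Station Beta with the mage.
6. Pilot goes back to Station Alpha alone.
7. Pilot goes to Station Beta with the dwarf.
8. Pilot goes back to Station Alpha alone.
9. Pilot goes to Station Beta with the cleric.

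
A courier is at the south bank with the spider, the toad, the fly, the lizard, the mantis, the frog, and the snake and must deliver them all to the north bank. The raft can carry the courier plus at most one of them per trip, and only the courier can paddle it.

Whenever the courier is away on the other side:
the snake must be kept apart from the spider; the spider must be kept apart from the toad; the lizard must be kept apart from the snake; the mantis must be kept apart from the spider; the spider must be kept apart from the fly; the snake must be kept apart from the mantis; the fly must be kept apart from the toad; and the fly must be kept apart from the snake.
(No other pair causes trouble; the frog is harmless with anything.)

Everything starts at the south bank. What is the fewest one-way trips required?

Whatever the first load, the items left behind include a forbidden pair without the courier. No opening move is safe, so no plan exists.

impossible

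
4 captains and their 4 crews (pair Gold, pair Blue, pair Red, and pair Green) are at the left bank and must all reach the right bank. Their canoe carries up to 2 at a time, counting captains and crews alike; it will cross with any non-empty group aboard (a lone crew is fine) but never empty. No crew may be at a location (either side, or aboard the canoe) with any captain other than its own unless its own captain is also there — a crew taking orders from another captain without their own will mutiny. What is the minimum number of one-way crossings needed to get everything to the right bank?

Following every safe sequence of crossings from the start, the most of the 8 that can be at the right bank as the canoe arrives there on crossings 1, 3, 5 is 2, 3, 4 respectively; the best ever achieved is 4 of 8.
From crossing 7 on, no configuration arises that was not already reachable earlier: only 44 distinct safe configurations (who is on which side, and where the canoe is) can ever be reached, none of them has everyone across, and every continuation just revisits them. So no valid plan exists.

impossible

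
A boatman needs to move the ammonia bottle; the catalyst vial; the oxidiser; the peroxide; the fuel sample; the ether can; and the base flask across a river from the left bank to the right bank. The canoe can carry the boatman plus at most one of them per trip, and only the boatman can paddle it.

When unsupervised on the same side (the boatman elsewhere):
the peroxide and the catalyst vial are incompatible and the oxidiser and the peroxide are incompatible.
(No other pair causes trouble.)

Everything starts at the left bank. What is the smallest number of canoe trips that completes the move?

15

Counting alone: the boatman can take at most 1 across per trip to the right bank, so moving all 7 needs at least 7 loaded trips out, with a return between consecutive ones — at least 13 crossings.
The safety rule pushes this higher. Following every safe sequence of crossings, the most of the 7 that can be at the right bank as the canoe arrives there on crossing 13 is 6 — never all 7.
So no plan with fewer than 15 crossings exists, and this one achieves 15:
1. Boatman goes to the right bank with the peroxide.
2. Boatman goes back to the left bank alone.
3. Boatman goes to the right bank with the ammonia bottle.
4. Boatman goes back to the left bank alone.
5. Boatman goes to the right bank with the catalyst vial.
6. Boatman goes back to the left bank with the peroxide.
7. Boatman goes to the right bank with the oxidiser.
8. Boatman goes back to the left bank alone.
9. Boatman goes to the right bank with the fuel sample.
10. Boatman goes back to the left bank alone.
11. Boatman goes to the right bank with the ether can.
12. Boatman goes back to the left bank alone.
13. Boatman goes to the right bank with the base flask.
14. Boatman goes back to the left bank alone.
15. Boatman goes to the right bank with the peroxide.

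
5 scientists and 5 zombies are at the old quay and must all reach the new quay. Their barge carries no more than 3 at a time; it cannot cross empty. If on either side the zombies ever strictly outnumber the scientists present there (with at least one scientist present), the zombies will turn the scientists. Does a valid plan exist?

1. 2 zombies → the new quay.  (the old quay: 5S 3Z; the new quay: 0S 2Z)
2. 1 zombie ← the old quay.  (the old quay: 5S 4Z; the new quay: 0S 1Z)
3. 3 zombies → the new quay.  (the old quay: 5S 1Z; the new quay: 0S 4Z)
4. 1 zombie ← the old quay.  (the old quay: 5S 2Z; the new quay: 0S 3Z)
5. 3 scientists → the new quay.  (the old quay: 2S 2Z; the new quay: 3S 3Z)
6. 1 scientist and 1 zombie ← the old quay.  (the old quay: 3S 3Z; the new quay: 2S 2Z)
7. 3 scientists → the new quay.  (the old quay: 0S 3Z; the new quay: 5S 2Z)
8. 1 zombie ← the old quay.  (the old quay: 0S 4Z; the new quay: 5S 1Z)
9. 2 zombies → the new quay.  (the old quay: 0S 2Z; the new quay: 5S 3Z)
10. 1 zombie ← the old quay.  (the old quay: 0S 3Z; the new quay: 5S 2Z)
11. 3 zombies → the new quay.  (the old quay: 0S 0Z; the new quay: 5S 5Z)

Yes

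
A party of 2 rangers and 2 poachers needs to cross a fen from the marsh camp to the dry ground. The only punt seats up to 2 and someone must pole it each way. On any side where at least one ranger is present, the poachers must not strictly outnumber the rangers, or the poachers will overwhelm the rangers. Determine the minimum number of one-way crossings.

5

Counting alone: each trip to the dry ground takes at most 2 across and each return brings at least 1 back, so after t trips out (and t−1 returns) at most 2t − (t−1) of the 4 are across; that first reaches 4 at t = 3, so at least 5 crossings are needed.
The plan below uses exactly 5 crossings, so it is optimal:
1. 2 poachers → the dry ground.  (the marsh camp: 2R 0P; the dry ground: 0R 2P)
2. 1 poacher ← the marsh camp.  (the marsh camp: 2R 1P; the dry ground: 0R 1P)
3. 2 rangers → the dry ground.  (the marsh camp: 0R 1P; the dry ground: 2R 1P)
4. 1 poacher ← the marsh camp.  (the marsh camp: 0R 2P; the dry ground: 2R 0P)
5. 2 poachers → the dry ground.  (the marsh camp: 0R 0P; the dry ground: 2R 2P)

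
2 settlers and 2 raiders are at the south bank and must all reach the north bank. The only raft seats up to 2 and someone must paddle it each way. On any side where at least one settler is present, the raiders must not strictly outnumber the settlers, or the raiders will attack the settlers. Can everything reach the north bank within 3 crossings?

No

Counting alone: each trip to the north bank takes at most 2 across and each return brings at least 1 back, so after t trips out (and t−1 returns) at most 2t − (t−1) of the 4 are across; that first reaches 4 at t = 3, so at least 5 crossings are needed.
Since 3 < 5, 3 crossings cannot be enough. (The shortest complete plan in fact takes 5:)
1. 2 raiders → the north bank.  (the south bank: 2S 0R; the north bank: 0S 2R)
2. 1 raider ← the south bank.  (the south bank: 2S 1R; the north bank: 0S 1R)
3. 2 settlers → the north bank.  (the south bank: 0S 1R; the north bank: 2S 1R)
4. 1 raider ← the south bank.  (the south bank: 0S 2R; the north bank: 2S 0R)
5. 2 raiders → the north bank.  (the south bank: 0S 0R; the north bank: 2S 2R)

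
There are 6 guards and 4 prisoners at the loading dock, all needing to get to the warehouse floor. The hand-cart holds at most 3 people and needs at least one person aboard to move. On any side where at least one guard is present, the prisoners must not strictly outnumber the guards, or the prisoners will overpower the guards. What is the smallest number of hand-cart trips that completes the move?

Counting alone: each trip to the warehouse floor takes at most 3 across and each return brings at least 1 back, so after t trips out (and t−1 returns) at most 3t − (t−1) of the 10 are across; that first reaches 10 at t = 5, so at least 9 crossings are needed.
The plan below uses exactly 9 crossings, so it is optimal:
1. 2 prisoners → the warehouse floor.  (the loading dock: 6G 2P; the warehouse floor: 0G 2P)
2. 1 prisoner ← the loading dock.  (the loading dock: 6G 3P; the warehouse floor: 0G 1P)
3. 3 prisoners → the warehouse floor.  (the loading dock: 6G 0P; the warehouse floor: 0G 4P)
4. 1 prisoner ← the loading dock.  (the loading dock: 6G 1P; the warehouse floor: 0G 3P)
5. 3 guards → the warehouse floor.  (the loading dock: 3G 1P; the warehouse floor: 3G 3P)
6. 1 prisoner ← the loading dock.  (the loading dock: 3G 2P; the warehouse floor: 3G 2P)
7. 1 guard and 2 prisoners → the warehouse floor.  (the loading dock: 2G 0P; the warehouse floor: 4G 4P)
8. 1 prisoner ← the loading dock.  (the loading dock: 2G 1P; the warehouse floor: 4G 3P)
9. 2 guards and 1 prisoner → the warehouse floor.  (the loading dock: 0G 0P; the warehouse floor: 6G 4P)

9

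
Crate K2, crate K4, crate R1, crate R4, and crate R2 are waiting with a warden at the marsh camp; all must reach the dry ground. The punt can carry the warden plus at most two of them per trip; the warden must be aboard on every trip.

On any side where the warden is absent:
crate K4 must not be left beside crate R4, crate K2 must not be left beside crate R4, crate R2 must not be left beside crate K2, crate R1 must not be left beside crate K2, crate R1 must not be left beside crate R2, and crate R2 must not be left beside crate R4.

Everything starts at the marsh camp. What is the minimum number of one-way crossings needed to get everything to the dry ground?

Whatever the first load, the items left behind include a forbidden pair without the warden. No opening move is safe, so no plan exists.

impossible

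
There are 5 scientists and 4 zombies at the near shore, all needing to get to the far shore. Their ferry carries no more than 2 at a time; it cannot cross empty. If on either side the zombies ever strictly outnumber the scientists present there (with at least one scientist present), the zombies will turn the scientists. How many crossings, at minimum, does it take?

15

Counting alone: each trip to the far shore takes at most 2 across and each return brings at least 1 back, so after t trips out (and t−1 returns) at most 2t − (t−1) of the 9 are across; that first reaches 9 at t = 8, so at least 15 crossings are needed.
The plan below uses exactly 15 crossings, so it is optimal:
1. 2 zombies → the far shore.  (the near shore: 5S 2Z; the far shore: 0S 2Z)
2. 1 zombie ← the near shore.  (the near shore: 5S 3Z; the far shore: 0S 1Z)
3. 2 zombies → the far shore.  (the near shore: 5S 1Z; the far shore: 0S 3Z)
4. 1 zombie ← the near shore.  (the near shore: 5S 2Z; the far shore: 0S 2Z)
5. 2 scientists → the far shore.  (the near shore: 3S 2Z; the far shore: 2S 2Z)
6. 1 zombie ← the near shore.  (the near shore: 3S 3Z; the far shore: 2S 1Z)
7. 1 scientist and 1 zombie → the far shore.  (the near shore: 2S 2Z; the far shore: 3S 2Z)
8. 1 scientist ← the near shore.  (the near shore: 3S 2Z; the far shore: 2S 2Z)
9. 1 scientist and 1 zombie → the far shore.  (the near shore: 2S 1Z; the far shore: 3S 3Z)
10. 1 zombie ← the near shore.  (the near shore: 2S 2Z; the far shore: 3S 2Z)
11. 1 scientist and 1 zombie → the far shore.  (the near shore: 1S 1Z; the far shore: 4S 3Z)
12. 1 scientist ← the near shore.  (the near shore: 2S 1Z; the far shore: 3S 3Z)
13. 1 scientist and 1 zombie → the far shore.  (the near shore: 1S 0Z; the far shore: 4S 4Z)
14. 1 zombie ← the near shore.  (the near shore: 1S 1Z; the far shore: 4S 3Z)
15. 1 scientist and 1 zombie → the far shore.  (the near shore: 0S 0Z; the far shore: 5S 4Z)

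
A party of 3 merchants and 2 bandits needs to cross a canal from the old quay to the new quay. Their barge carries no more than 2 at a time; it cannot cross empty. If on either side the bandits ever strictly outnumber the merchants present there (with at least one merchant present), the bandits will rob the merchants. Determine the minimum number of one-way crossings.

Counting alone: each trip to the new quay takes at most 2 across and each return brings at least 1 back, so after t trips out (and t−1 returns) at most 2t − (t−1) of the 5 are across; that first reaches 5 at t = 4, so at least 7 crossings are needed.
The plan below uses exactly 7 crossings, so it is optimal:
1. 2 bandits → the new quay.  (the old quay: 3M 0B; the new quay: 0M 2B)
2. 1 bandit ← the old quay.  (the old quay: 3M 1B; the new quay: 0M 1B)
3. 2 merchants → the new quay.  (the old quay: 1M 1B; the new quay: 2M 1B)
4. 1 merchant ← the old quay.  (the old quay: 2M 1B; the new quay: 1M 1B)
5. 1 merchant and 1 bandit → the new quay.  (the old quay: 1M 0B; the new quay: 2M 2B)
6. 1 bandit ← the old quay.  (the old quay: 1M 1B; the new quay: 2M 1B)
7. 1 merchant and 1 bandit → the new quay.  (the old quay: 0M 0B; the new quay: 3M 2B)

7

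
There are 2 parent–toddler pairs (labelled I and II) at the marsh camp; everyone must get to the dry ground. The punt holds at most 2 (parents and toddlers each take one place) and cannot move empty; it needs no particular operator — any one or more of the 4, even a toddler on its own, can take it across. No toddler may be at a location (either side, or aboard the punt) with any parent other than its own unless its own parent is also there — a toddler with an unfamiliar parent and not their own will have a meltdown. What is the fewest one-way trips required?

5

Counting alone: each trip to the dry ground takes at most 2 across and each return brings at least 1 back, so after t trips out (and t−1 returns) at most 2t − (t−1) of the 4 are across; that first reaches 4 at t = 3, so at least 5 crossings are needed.
The plan below uses exactly 5 crossings, so it is optimal:
1. parent I and toddler I cross → the dry ground.
2. parent I crosses ← the marsh camp.
3. parent I and parent II cross → the dry ground.
4. parent II crosses ← the marsh camp.
5. parent II and toddler II cross → the dry ground.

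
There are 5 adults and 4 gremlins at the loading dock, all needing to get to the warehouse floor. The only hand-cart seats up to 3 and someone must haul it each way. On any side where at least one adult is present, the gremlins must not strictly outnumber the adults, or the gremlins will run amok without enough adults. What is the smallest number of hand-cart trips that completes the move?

Counting alone: each trip to the warehouse floor takes at most 3 across and each return brings at least 1 back, so after t trips out (and t−1 returns) at most 3t − (t−1) of the 9 are across; that first reaches 9 at t = 4, so at least 7 crossings are needed.
The plan below uses exactly 7 crossings, so it is optimal:
1. 3 gremlins → the warehouse floor.  (the loading dock: 5A 1G; the warehouse floor: 0A 3G)
2. 1 gremlin ← the loading dock.  (the loading dock: 5A 2G; the warehouse floor: 0A 2G)
3. 3 adults → the warehouse floor.  (the loading dock: 2A 2G; the warehouse floor: 3A 2G)
4. 1 adult ← the loading dock.  (the loading dock: 3A 2G; the warehouse floor: 2A 2G)
5. 2 adults and 1 gremlin → the warehouse floor.  (the loading dock: 1A 1G; the warehouse floor: 4A 3G)
6. 1 adult ← the loading dock.  (the loading dock: 2A 1G; the warehouse floor: 3A 3G)
7. 2 adults and 1 gremlin → the warehouse floor.  (the loading dock: 0A 0G; the warehouse floor: 5A 4G)

7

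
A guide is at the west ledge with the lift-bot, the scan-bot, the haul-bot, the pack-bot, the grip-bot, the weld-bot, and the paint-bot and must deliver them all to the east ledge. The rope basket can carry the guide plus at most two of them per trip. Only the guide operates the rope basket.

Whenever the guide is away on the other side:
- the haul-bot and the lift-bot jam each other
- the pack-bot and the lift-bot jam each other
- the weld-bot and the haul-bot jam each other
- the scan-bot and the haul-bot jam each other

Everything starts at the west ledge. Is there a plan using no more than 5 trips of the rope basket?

No

Counting alone: the guide can take at most 2 across per trip to the east ledge, so moving all 7 needs at least 4 loaded trips out, with a return between consecutive ones — at least 7 crossings.
Since 5 < 7, 5 crossings cannot be enough. (The shortest complete plan in fact takes 7:)
1. Guide goes to the east ledge with the haul-bot and the lift-bot.  [the west ledge: the grip-bot, the pack-bot, the paint-bot, the scan-bot, the weld-bot | the east ledge: the haul-bot, the lift-bot]
2. Guide goes back to the west ledge with the haul-bot.  [the west ledge: the grip-bot, the haul-bot, the pack-bot, the paint-bot, the scan-bot, the weld-bot | the east ledge: the lift-bot]
3. Guide goes to the east ledge with the scan-bot and the weld-bot.  [the west ledge: the grip-bot, the haul-bot, the pack-bot, the paint-bot | the east ledge: the lift-bot, the scan-bot, the weld-bot]
4. Guide goes back to the west ledge alone.  [the west ledge: the grip-bot, the haul-bot, the pack-bot, the paint-bot | the east ledge: the lift-bot, the scan-bot, the weld-bot]
5. Guide goes to the east ledge with the grip-bot and the paint-bot.  [the west ledge: the haul-bot, the pack-bot | the east ledge: the grip-bot, the lift-bot, the paint-bot, the scan-bot, the weld-bot]
6. Guide goes back to the west ledge alone.  [the west ledge: the haul-bot, the pack-bot | the east ledge: the grip-bot, the lift-bot, the paint-bot, the scan-bot, the weld-bot]
7. Guide goes to the east ledge with the haul-bot and the pack-bot.  [the west ledge: — | the east ledge: the grip-bot, the haul-bot, the lift-bot, the pack-bot, the paint-bot, the scan-bot, the weld-bot]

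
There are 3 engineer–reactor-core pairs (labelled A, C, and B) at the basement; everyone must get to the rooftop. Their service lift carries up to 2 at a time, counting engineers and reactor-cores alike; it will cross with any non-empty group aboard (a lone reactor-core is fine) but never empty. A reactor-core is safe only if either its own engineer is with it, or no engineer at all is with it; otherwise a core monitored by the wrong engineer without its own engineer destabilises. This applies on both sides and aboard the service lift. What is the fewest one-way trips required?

11

Counting alone: each trip to the rooftop takes at most 2 across and each return brings at least 1 back, so after t trips out (and t−1 returns) at most 2t − (t−1) of the 6 are across; that first reaches 6 at t = 5, so at least 9 crossings are needed.
The safety rule pushes this higher. Following every safe sequence of crossings, the most of the 6 that can be at the rooftop as the service lift arrives there on crossing 9 is 5 — never all 6.
So no plan with fewer than 11 crossings exists, and this one achieves 11:
1. engineer A and reactor-core A cross → the rooftop.
2. engineer A crosses ← the basement.
3. reactor-core B and reactor-core C cross → the rooftop.
4. reactor-core A crosses ← the basement.
5. engineer B and engineer C cross → the rooftop.
6. engineer C and reactor-core C cross ← the basement.
7. engineer A and engineer C cross → the rooftop.
8. reactor-core B crosses ← the basement.
9. reactor-core A and reactor-core C cross → the rooftop.
10. engineer B crosses ← the basement.
11. engineer B and reactor-core B cross → the rooftop.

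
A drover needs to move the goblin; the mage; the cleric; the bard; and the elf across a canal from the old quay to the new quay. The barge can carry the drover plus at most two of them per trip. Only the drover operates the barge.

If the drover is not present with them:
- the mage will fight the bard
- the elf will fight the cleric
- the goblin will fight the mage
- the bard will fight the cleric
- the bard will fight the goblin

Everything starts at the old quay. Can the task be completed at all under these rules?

Whatever the first load, the items left behind include a forbidden pair without the drover. No opening move is safe, so no plan exists.

No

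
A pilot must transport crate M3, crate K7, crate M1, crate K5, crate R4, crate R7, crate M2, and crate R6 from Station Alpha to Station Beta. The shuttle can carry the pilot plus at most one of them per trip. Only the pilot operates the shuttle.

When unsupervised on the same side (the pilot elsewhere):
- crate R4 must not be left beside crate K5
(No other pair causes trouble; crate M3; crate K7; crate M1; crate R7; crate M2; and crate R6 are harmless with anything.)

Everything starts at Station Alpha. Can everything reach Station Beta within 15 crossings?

Yes

Yes — this plan uses 15 crossings (≤ 15):
1. Pilot goes to Station Beta with crate K5.  [Station Alpha: crate K7, crate M1, crate M2, crate M3, crate R4, crate R6, crate R7 | Station Beta: crate K5]
2. Pilot goes back to Station Alpha alone.  [Station Alpha: crate K7, crate M1, crate M2, crate M3, crate R4, crate R6, crate R7 | Station Beta: crate K5]
3. Pilot goes to Station Beta with crate M3.  [Station Alpha: crate K7, crate M1, crate M2, crate R4, crate R6, crate R7 | Station Beta: crate K5, crate M3]
4. Pilot goes back to Station Alpha alone.  [Station Alpha: crate K7, crate M1, crate M2, crate R4, crate R6, crate R7 | Station Beta: crate K5, crate M3]
5. Pilot goes to Station Beta with crate K7.  [Station Alpha: crate M1, crate M2, crate R4, crate R6, crate R7 | Station Beta: crate K5, crate K7, crate M3]
6. Pilot goes back to Station Alpha alone.  [Station Alpha: crate M1, crate M2, crate R4, crate R6, crate R7 | Station Beta: crate K5, crate K7, crate M3]
7. Pilot goes to Station Beta with crate M1.  [Station Alpha: crate M2, crate R4, crate R6, crate R7 | Station Beta: crate K5, crate K7, crate M1, crate M3]
8. Pilot goes back to Station Alpha alone.  [Station Alpha: crate M2, crate R4, crate R6, crate R7 | Station Beta: crate K5, crate K7, crate M1, crate M3]
9. Pilot goes to Station Beta with crate R7.  [Station Alpha: crate M2, crate R4, crate R6 | Station Beta: crate K5, crate K7, crate M1, crate M3, crate R7]
10. Pilot goes back to Station Alpha alone.  [Station Alpha: crate M2, crate R4, crate R6 | Station Beta: crate K5, crate K7, crate M1, crate M3, crate R7]
11. Pilot goes to Station Beta with crate M2.  [Station Alpha: crate R4, crate R6 | Station Beta: crate K5, crate K7, crate M1, crate M2, crate M3, crate R7]
12. Pilot goes back to Station Alpha alone.  [Station Alpha: crate R4, crate R6 | Station Beta: crate K5, crate K7, crate M1, crate M2, crate M3, crate R7]
13. Pilot goes to Station Beta with crate R6.  [Station Alpha: crate R4 | Station Beta: crate K5, crate K7, crate M1, crate M2, crate M3, crate R6, crate R7]
14. Pilot goes back to Station Alpha alone.  [Station Alpha: crate R4 | Station Beta: crate K5, crate K7, crate M1, crate M2, crate M3, crate R6, crate R7]
15. Pilot goes to Station Beta with crate R4.  [Station Alpha: — | Station Beta: crate K5, crate K7, crate M1, crate M2, crate M3, crate R4, crate R6, crate R7]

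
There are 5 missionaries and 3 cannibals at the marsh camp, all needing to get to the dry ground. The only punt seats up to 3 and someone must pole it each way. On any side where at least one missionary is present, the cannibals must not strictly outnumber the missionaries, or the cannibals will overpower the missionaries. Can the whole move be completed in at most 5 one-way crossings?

No

Counting alone: each trip to the dry ground takes at most 3 across and each return brings at least 1 back, so after t trips out (and t−1 returns) at most 3t − (t−1) of the 8 are across; that first reaches 8 at t = 4, so at least 7 crossings are needed.
Since 5 < 7, 5 crossings cannot be enough. (The shortest complete plan in fact takes 7:)
1. 2 cannibals → the dry ground.  (the marsh camp: 5M 1C; the dry ground: 0M 2C)
2. 1 cannibal ← the marsh camp.  (the marsh camp: 5M 2C; the dry ground: 0M 1C)
3. 2 missionaries and 1 cannibal → the dry ground.  (the marsh camp: 3M 1C; the dry ground: 2M 2C)
4. 1 cannibal ← the marsh camp.  (the marsh camp: 3M 2C; the dry ground: 2M 1C)
5. 1 missionary and 2 cannibals → the dry ground.  (the marsh camp: 2M 0C; the dry ground: 3M 3C)
6. 1 cannibal ← the marsh camp.  (the marsh camp: 2M 1C; the dry ground: 3M 2C)
7. 2 missionaries and 1 cannibal → the dry ground.  (the marsh camp: 0M 0C; the dry ground: 5M 3C)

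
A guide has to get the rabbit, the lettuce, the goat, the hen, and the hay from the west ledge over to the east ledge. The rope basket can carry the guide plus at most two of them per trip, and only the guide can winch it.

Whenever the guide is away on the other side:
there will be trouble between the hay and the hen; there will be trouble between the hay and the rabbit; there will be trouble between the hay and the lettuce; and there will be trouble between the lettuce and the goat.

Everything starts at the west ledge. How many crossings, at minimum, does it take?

Counting alone: the guide can take at most 2 across per trip to the east ledge, so moving all 5 needs at least 3 loaded trips out, with a return between consecutive ones — at least 5 crossings.
The plan below uses exactly 5 crossings, so it is optimal:
1. Guide goes to the east ledge with the hay and the lettuce.  [the west ledge: the goat, the hen, the rabbit | the east ledge: the hay, the lettuce]
2. Guide goes back to the west ledge with the hay.  [the west ledge: the goat, the hay, the hen, the rabbit | the east ledge: the lettuce]
3. Guide goes to the east ledge with the hen and the rabbit.  [the west ledge: the goat, the hay | the east ledge: the hen, the lettuce, the rabbit]
4. Guide goes back to the west ledge alone.  [the west ledge: the goat, the hay | the east ledge: the hen, the lettuce, the rabbit]
5. Guide goes to the east ledge with the goat and the hay.  [the west ledge: — | the east ledge: the goat, the hay, the hen, the lettuce, the rabbit]

5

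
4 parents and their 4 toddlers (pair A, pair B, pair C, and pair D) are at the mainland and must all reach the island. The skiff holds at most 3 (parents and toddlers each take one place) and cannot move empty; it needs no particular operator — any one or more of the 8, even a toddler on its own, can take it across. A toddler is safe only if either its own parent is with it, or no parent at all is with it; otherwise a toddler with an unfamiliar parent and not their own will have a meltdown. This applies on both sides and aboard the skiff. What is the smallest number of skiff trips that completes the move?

9

Counting alone: each trip to the island takes at most 3 across and each return brings at least 1 back, so after t trips out (and t−1 returns) at most 3t − (t−1) of the 8 are across; that first reaches 8 at t = 4, so at least 7 crossings are needed.
The safety rule pushes this higher. Following every safe sequence of crossings, the most of the 8 that can be at the island as the skiff arrives there on crossing 7 is 7 — never all 8.
So no plan with fewer than 9 crossings exists, and this one achieves 9:
1. parent A and toddler A cross → the island.
2. parent A crosses ← the mainland.
3. parent A, parent B, and toddler B cross → the island.
4. parent A and toddler A cross ← the mainland.
5. parent A, parent C, and parent D cross → the island.
6. toddler B crosses ← the mainland.
7. toddler A and toddler B cross → the island.
8. toddler A crosses ← the mainland.
9. toddler A, toddler C, and toddler D cross → the island.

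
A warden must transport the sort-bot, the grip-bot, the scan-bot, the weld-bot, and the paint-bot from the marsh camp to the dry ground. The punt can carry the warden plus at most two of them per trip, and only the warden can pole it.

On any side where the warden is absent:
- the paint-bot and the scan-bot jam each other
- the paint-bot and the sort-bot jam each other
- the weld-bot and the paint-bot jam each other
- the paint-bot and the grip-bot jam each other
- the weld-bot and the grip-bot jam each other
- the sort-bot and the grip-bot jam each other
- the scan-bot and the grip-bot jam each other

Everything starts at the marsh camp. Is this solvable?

Following every safe sequence of crossings from the start, the most of the 5 that can be at the dry ground as the punt arrives there on crossings 1, 3 is 2, 3 respectively; the best ever achieved is 3 of 5.
From crossing 5 on, no configuration arises that was not already reachable earlier: only 10 distinct safe configurations (who is on which side, and where the punt is) can ever be reached, none of them has everyone across, and every continuation just revisits them. So no valid plan exists.

No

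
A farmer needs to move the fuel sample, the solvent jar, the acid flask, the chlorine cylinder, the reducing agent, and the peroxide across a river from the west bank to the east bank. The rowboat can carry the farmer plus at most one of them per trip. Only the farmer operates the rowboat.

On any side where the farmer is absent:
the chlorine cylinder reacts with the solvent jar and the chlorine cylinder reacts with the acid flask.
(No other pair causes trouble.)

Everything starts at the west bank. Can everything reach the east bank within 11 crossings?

No

Counting alone: the farmer can take at most 1 across per trip to the east bank, so moving all 6 needs at least 6 loaded trips out, with a return between consecutive ones — at least 11 crossings.
The safety rule pushes this higher. Following every safe sequence of crossings, the most of the 6 that can be at the east bank as the rowboat arrives there on crossing 11 is 5 — never all 6.
So the move cannot be finished within 11 crossings. (The shortest complete plan takes 13:)
1. Farmer goes to the east bank with the chlorine cylinder.  [the west bank: the acid flask, the fuel sample, the peroxide, the reducing agent, the solvent jar | the east bank: the chlorine cylinder]
2. Farmer goes back to the west bank alone.  [the west bank: the acid flask, the fuel sample, the peroxide, the reducing agent, the solvent jar | the east bank: the chlorine cylinder]
3. Farmer goes to the east bank with the fuel sample.  [the west bank: the acid flask, the peroxide, the reducing agent, the solvent jar | the east bank: the chlorine cylinder, the fuel sample]
4. Farmer goes back to the west bank alone.  [the west bank: the acid flask, the peroxide, the reducing agent, the solvent jar | the east bank: the chlorine cylinder, the fuel sample]
5. Farmer goes to the east bank with the solvent jar.  [the west bank: the acid flask, the peroxide, the reducing agent | the east bank: the chlorine cylinder, the fuel sample, the solvent jar]
6. Farmer goes back to the west bank with the chlorine cylinder.  [the west bank: the acid flask, the chlorine cylinder, the peroxide, the reducing agent | the east bank: the fuel sample, the solvent jar]
7. Farmer goes to the east bank with the acid flask.  [the west bank: the chlorine cylinder, the peroxide, the reducing agent | the east bank: the acid flask, the fuel sample, the solvent jar]
8. Farmer goes back to the west bank alone.  [the west bank: the chlorine cylinder, the peroxide, the reducing agent | the east bank: the acid flask, the fuel sample, the solvent jar]
9. Farmer goes to the east bank with the reducing agent.  [the west bank: the chlorine cylinder, the peroxide | the east bank: the acid flask, the fuel sample, the reducing agent, the solvent jar]
10. Farmer goes back to the west bank alone.  [the west bank: the chlorine cylinder, the peroxide | the east bank: the acid flask, the fuel sample, the reducing agent, the solvent jar]
11. Farmer goes to the east bank with the peroxide.  [the west bank: the chlorine cylinder | the east bank: the acid flask, the fuel sample, the peroxide, the reducing agent, the solvent jar]
12. Farmer goes back to the west bank alone.  [the west bank: the chlorine cylinder | the east bank: the acid flask, the fuel sample, the peroxide, the reducing agent, the solvent jar]
13. Farmer goes to the east bank with the chlorine cylinder.  [the west bank: — | the east bank: the acid flask, the chlorine cylinder, the fuel sample, the peroxide, the reducing agent, the solvent jar]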